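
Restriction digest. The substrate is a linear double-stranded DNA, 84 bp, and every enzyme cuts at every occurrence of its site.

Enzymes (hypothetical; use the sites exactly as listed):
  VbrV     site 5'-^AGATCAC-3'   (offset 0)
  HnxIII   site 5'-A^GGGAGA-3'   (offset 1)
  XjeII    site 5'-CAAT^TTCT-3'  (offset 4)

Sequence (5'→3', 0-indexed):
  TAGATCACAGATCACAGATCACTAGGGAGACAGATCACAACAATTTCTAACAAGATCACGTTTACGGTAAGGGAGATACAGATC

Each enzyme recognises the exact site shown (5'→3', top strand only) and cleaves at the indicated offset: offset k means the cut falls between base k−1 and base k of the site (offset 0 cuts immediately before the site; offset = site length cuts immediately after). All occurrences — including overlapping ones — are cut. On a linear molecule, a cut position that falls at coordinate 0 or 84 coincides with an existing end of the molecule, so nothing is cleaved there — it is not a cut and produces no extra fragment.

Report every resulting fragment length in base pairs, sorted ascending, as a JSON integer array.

Per-enzyme occurrences:
  VbrV AGATCAC/0: at [1, 8, 15, 31, 52] ⇒ [1, 8, 15, 31, 52]
  HnxIII AGGGAGA/1: at [23, 69] ⇒ [24, 70]
  XjeII CAATTTCT/4: at [40] ⇒ [44]

Pooled cuts: [1, 8, 15, 24, 31, 44, 52, 70]

Fragment lengths:
  [0,1): 1 bp
  [1,8): 7 bp
  [8,15): 7 bp
  [15,24): 9 bp
  [24,31): 7 bp
  [31,44): 13 bp
  [44,52): 8 bp
  [52,70): 18 bp
  [70,84): 14 bp

[1,7,7,7,8,9,13,14,18]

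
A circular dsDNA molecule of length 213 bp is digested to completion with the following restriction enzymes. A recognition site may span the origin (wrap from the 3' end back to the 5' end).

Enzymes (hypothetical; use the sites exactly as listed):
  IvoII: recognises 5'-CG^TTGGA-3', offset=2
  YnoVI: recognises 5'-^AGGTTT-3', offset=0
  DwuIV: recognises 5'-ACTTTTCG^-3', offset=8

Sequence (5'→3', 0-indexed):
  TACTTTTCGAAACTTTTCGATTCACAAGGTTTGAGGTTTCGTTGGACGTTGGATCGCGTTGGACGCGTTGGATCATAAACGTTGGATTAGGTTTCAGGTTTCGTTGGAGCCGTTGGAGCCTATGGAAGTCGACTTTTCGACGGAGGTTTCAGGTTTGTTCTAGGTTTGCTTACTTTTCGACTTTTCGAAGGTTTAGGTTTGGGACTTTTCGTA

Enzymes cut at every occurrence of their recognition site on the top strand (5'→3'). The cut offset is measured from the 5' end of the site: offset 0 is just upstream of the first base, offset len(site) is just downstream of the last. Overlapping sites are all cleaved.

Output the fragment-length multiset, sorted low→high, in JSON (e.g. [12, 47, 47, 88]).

[1,4,6,7,7,7,7,7,7,8,8,8,9,9,10,10,11,11,14,17,18,27]

Site scan:
  IvoII CGTTGGA/2: at [39, 46, 56, 65, 79, 101, 110] ⇒ [41, 48, 58, 67, 81, 103, 112]
  YnoVI AGGTTT/0: at [26, 33, 88, 95, 143, 150, 161, 188, 194] ⇒ [26, 33, 88, 95, 143, 150, 161, 188, 194]
  DwuIV ACTTTTCG/8: at [1, 11, 131, 171, 179, 203] ⇒ [9, 19, 139, 179, 187, 211]

Pooled cuts: [9, 19, 26, 33, 41, 48, 58, 67, 81, 88, 95, 103, 112, 139, 143, 150, 161, 179, 187, 188, 194, 211]

Fragments:
  9→19: 10 bp
  19→26: 7 bp
  26→33: 7 bp
  33→41: 8 bp
  41→48: 7 bp
  48→58: 10 bp
  58→67: 9 bp
  67→81: 14 bp
  81→88: 7 bp
  88→95: 7 bp
  95→103: 8 bp
  103→112: 9 bp
  112→139: 27 bp
  139→143: 4 bp
  143→150: 7 bp
  150→161: 11 bp
  161→179: 18 bp
  179→187: 8 bp
  187→188: 1 bp
  188→194: 6 bp
  194→211: 17 bp
  211→9 (wrap): 213-211+9 = 11 bp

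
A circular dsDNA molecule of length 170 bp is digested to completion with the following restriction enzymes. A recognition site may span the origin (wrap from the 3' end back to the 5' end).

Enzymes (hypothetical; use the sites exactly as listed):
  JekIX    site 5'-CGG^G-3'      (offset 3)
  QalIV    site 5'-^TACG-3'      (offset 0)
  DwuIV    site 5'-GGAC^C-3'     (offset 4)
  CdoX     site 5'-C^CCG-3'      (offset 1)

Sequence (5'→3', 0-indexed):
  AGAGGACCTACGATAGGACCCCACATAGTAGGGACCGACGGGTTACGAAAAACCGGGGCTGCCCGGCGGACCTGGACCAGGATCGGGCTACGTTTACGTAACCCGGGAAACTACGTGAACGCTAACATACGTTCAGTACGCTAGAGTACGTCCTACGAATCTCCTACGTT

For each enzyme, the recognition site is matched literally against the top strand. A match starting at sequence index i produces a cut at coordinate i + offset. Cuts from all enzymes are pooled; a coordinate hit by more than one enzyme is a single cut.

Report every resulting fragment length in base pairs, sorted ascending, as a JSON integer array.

[1,2,2,4,5,6,6,6,6,7,8,9,9,9,10,11,11,13,13,16,16]

Site scan:
  JekIX (CGGG, off=3): starts [38, 53, 83, 103] → cuts [41, 56, 86, 106]
  QalIV (TACG, off=0): starts [8, 43, 88, 94, 111, 127, 136, 146, 153, 164] → cuts [8, 43, 88, 94, 111, 127, 136, 146, 153, 164]
  DwuIV (GGACC, off=4): starts [3, 15, 31, 67, 73] → cuts [7, 19, 35, 71, 77]
  CdoX (CCCG, off=1): starts [61, 101] → cuts [62, 102]

All cut coordinates (distinct, sorted): [7, 8, 19, 35, 41, 43, 56, 62, 71, 77, 86, 88, 94, 102, 106, 111, 127, 136, 146, 153, 164]

Fragments:
  7→8: 1 bp
  8→19: 11 bp
  19→35: 16 bp
  35→41: 6 bp
  41→43: 2 bp
  43→56: 13 bp
  56→62: 6 bp
  62→71: 9 bp
  71→77: 6 bp
  77→86: 9 bp
  86→88: 2 bp
  88→94: 6 bp
  94→102: 8 bp
  102→106: 4 bp
  106→111: 5 bp
  111→127: 16 bp
  127→136: 9 bp
  136→146: 10 bp
  146→153: 7 bp
  153→164: 11 bp
  164→7 (wrap): 170-164+7 = 13 bp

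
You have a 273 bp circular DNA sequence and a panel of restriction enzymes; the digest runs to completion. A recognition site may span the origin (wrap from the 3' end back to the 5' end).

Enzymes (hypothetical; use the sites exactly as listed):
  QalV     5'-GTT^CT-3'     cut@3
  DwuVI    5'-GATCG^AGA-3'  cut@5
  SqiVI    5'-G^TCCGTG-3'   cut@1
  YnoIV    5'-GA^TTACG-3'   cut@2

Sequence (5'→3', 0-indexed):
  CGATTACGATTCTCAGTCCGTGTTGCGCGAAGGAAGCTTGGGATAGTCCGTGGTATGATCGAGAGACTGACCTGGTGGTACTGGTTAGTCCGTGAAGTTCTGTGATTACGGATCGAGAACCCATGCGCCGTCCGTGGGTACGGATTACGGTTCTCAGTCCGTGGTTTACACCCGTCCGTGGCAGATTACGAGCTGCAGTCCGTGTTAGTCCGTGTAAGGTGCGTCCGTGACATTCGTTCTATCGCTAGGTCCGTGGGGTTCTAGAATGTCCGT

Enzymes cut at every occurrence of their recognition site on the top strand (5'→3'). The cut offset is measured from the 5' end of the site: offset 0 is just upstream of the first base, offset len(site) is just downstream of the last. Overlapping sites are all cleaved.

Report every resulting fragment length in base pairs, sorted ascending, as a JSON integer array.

Scan for sites:
  QalV (GTTCT, off=3): starts [96, 149, 235, 257] → cuts [99, 152, 238, 260]
  DwuVI (GATCGAGA, off=5): starts [56, 110] → cuts [61, 115]
  SqiVI (GTCCGTG, off=1): starts [15, 45, 87, 129, 156, 173, 197, 207, 222, 248] → cuts [16, 46, 88, 130, 157, 174, 198, 208, 223, 249]
  YnoIV (GATTACG, off=2): starts [1, 103, 142, 183] → cuts [3, 105, 144, 185]

All cut coordinates (distinct, sorted): [3, 16, 46, 61, 88, 99, 105, 115, 130, 144, 152, 157, 174, 185, 198, 208, 223, 238, 249, 260]

Fragments:
  3→16: 13 bp
  16→46: 30 bp
  46→61: 15 bp
  61→88: 27 bp
  88→99: 11 bp
  99→105: 6 bp
  105→115: 10 bp
  115→130: 15 bp
  130→144: 14 bp
  144→152: 8 bp
  152→157: 5 bp
  157→174: 17 bp
  174→185: 11 bp
  185→198: 13 bp
  198→208: 10 bp
  208→223: 15 bp
  223→238: 15 bp
  238→249: 11 bp
  249→260: 11 bp
  260→3 (wrap): 273-260+3 = 16 bp

[5,6,8,10,10,11,11,11,11,13,13,14,15,15,15,15,16,17,27,30]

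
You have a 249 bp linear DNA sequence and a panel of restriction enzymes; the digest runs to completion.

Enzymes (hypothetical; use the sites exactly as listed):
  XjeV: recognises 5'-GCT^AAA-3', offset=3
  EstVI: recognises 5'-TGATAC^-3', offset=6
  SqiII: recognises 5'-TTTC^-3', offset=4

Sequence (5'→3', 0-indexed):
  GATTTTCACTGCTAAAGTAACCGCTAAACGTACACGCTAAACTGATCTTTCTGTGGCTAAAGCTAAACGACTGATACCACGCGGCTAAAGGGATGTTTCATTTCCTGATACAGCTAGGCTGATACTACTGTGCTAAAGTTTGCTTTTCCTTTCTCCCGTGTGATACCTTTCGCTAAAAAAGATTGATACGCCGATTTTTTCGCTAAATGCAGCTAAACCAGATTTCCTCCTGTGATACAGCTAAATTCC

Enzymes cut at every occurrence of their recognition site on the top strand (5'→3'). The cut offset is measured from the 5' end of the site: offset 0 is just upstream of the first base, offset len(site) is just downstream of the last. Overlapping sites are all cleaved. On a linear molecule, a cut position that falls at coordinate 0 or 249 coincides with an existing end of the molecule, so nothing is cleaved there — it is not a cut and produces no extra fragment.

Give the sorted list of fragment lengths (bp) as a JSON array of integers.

Scan for sites:
  XjeV (GCTAAA, off=3): starts [10, 22, 35, 55, 61, 83, 131, 171, 201, 211, 239] → cuts [13, 25, 38, 58, 64, 86, 134, 174, 204, 214, 242]
  EstVI (TGATAC, off=6): starts [71, 105, 119, 160, 183, 232] → cuts [77, 111, 125, 166, 189, 238]
  SqiII (TTTC, off=4): starts [3, 47, 95, 100, 144, 149, 167, 197, 222] → cuts [7, 51, 99, 104, 148, 153, 171, 201, 226]

All cut coordinates (distinct, sorted): [7, 13, 25, 38, 51, 58, 64, 77, 86, 99, 104, 111, 125, 134, 148, 153, 166, 171, 174, 189, 201, 204, 214, 226, 238, 242]

Fragment lengths:
  [0,7): 7 bp
  [7,13): 6 bp
  [13,25): 12 bp
  [25,38): 13 bp
  [38,51): 13 bp
  [51,58): 7 bp
  [58,64): 6 bp
  [64,77): 13 bp
  [77,86): 9 bp
  [86,99): 13 bp
  [99,104): 5 bp
  [104,111): 7 bp
  [111,125): 14 bp
  [125,134): 9 bp
  [134,148): 14 bp
  [148,153): 5 bp
  [153,166): 13 bp
  [166,171): 5 bp
  [171,174): 3 bp
  [174,189): 15 bp
  [189,201): 12 bp
  [201,204): 3 bp
  [204,214): 10 bp
  [214,226): 12 bp
  [226,238): 12 bp
  [238,242): 4 bp
  [242,249): 7 bp

[3,3,4,5,5,5,6,6,7,7,7,7,9,9,10,12,12,12,12,13,13,13,13,13,14,14,15]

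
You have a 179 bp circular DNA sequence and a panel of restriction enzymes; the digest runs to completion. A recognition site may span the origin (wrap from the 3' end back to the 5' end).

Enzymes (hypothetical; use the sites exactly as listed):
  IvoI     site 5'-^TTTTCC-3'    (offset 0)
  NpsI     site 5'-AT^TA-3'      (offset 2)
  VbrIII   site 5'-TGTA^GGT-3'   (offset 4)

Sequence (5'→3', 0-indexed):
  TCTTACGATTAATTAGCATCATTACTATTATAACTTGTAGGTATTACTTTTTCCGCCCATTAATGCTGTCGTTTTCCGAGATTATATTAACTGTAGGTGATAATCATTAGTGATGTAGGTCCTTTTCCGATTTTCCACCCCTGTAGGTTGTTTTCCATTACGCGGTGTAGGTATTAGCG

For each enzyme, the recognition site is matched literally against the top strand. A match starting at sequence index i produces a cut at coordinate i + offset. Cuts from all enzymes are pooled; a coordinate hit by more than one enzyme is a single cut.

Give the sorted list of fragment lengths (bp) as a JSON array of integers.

[4,4,5,5,5,5,5,6,8,8,8,9,10,11,11,11,11,12,12,14,15]

Per-enzyme occurrences:
  IvoI TTTTCC/0: at [48, 71, 122, 130, 150] ⇒ [48, 71, 122, 130, 150]
  NpsI ATTA/2: at [7, 11, 20, 26, 42, 58, 80, 85, 105, 156, 172] ⇒ [9, 13, 22, 28, 44, 60, 82, 87, 107, 158, 174]
  VbrIII TGTAGGT/4: at [35, 91, 113, 141, 165] ⇒ [39, 95, 117, 145, 169]

Pooled cuts: [9, 13, 22, 28, 39, 44, 48, 60, 71, 82, 87, 95, 107, 117, 122, 130, 145, 150, 158, 169, 174]

Fragment lengths:
  9→13: 4 bp
  13→22: 9 bp
  22→28: 6 bp
  28→39: 11 bp
  39→44: 5 bp
  44→48: 4 bp
  48→60: 12 bp
  60→71: 11 bp
  71→82: 11 bp
  82→87: 5 bp
  87→95: 8 bp
  95→107: 12 bp
  107→117: 10 bp
  117→122: 5 bp
  122→130: 8 bp
  130→145: 15 bp
  145→150: 5 bp
  150→158: 8 bp
  158→169: 11 bp
  169→174: 5 bp
  174→9 (wrap): 179-174+9 = 14 bp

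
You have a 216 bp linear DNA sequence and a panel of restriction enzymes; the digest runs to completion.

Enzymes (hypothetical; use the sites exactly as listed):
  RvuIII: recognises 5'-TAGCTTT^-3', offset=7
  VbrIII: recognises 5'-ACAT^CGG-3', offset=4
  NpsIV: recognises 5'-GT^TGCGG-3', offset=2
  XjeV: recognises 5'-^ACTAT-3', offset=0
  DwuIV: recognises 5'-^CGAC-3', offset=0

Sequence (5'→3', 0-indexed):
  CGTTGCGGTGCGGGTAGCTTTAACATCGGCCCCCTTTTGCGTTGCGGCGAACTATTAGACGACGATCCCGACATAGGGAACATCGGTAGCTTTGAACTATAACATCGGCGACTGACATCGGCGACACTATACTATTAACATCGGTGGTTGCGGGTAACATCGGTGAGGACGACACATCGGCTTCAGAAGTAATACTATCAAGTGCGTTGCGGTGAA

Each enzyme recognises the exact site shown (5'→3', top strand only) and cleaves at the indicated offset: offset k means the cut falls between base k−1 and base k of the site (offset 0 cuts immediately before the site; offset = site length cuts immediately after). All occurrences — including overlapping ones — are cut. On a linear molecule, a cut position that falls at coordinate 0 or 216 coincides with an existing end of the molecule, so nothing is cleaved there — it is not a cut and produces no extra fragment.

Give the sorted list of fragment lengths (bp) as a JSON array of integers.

[2,3,3,3,4,5,5,7,8,8,9,9,9,9,10,10,10,11,12,14,15,16,16,18]

Per-enzyme occurrences:
  RvuIII TAGCTTT/7: at [14, 86] ⇒ [21, 93]
  VbrIII ACATCGG/4: at [22, 79, 101, 114, 137, 156, 173] ⇒ [26, 83, 105, 118, 141, 160, 177]
  NpsIV GTTGCGG/2: at [1, 40, 146, 205] ⇒ [3, 42, 148, 207]
  XjeV ACTAT/0: at [50, 95, 125, 130, 193] ⇒ [50, 95, 125, 130, 193]
  DwuIV CGAC/0: at [59, 68, 108, 121, 169] ⇒ [59, 68, 108, 121, 169]

Pooled cuts: [3, 21, 26, 42, 50, 59, 68, 83, 93, 95, 105, 108, 118, 121, 125, 130, 141, 148, 160, 169, 177, 193, 207]

Fragment lengths:
  [0,3): 3 bp
  [3,21): 18 bp
  [21,26): 5 bp
  [26,42): 16 bp
  [42,50): 8 bp
  [50,59): 9 bp
  [59,68): 9 bp
  [68,83): 15 bp
  [83,93): 10 bp
  [93,95): 2 bp
  [95,105): 10 bp
  [105,108): 3 bp
  [108,118): 10 bp
  [118,121): 3 bp
  [121,125): 4 bp
  [125,130): 5 bp
  [130,141): 11 bp
  [141,148): 7 bp
  [148,160): 12 bp
  [160,169): 9 bp
  [169,177): 8 bp
  [177,193): 16 bp
  [193,207): 14 bp
  [207,216): 9 bp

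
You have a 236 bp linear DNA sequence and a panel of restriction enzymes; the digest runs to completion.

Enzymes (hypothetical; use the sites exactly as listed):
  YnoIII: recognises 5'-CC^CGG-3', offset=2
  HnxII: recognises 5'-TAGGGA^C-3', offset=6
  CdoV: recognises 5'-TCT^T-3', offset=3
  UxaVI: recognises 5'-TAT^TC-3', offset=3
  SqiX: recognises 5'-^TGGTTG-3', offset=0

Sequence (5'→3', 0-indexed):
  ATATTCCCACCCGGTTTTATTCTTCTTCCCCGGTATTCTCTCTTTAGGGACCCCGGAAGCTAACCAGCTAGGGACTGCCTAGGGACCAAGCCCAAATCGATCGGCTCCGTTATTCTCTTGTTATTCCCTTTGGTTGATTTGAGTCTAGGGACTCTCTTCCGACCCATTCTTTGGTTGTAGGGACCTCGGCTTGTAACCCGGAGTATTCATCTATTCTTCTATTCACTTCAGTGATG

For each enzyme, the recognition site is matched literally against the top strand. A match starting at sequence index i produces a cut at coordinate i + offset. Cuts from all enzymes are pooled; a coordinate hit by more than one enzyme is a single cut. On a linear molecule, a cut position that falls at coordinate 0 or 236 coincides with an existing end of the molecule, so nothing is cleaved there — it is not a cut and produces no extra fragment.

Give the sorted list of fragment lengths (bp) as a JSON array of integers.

Scan for sites:
  YnoIII (CCCGG, off=2): starts [9, 28, 51, 196] → cuts [11, 30, 53, 198]
  HnxII (TAGGGAC, off=6): starts [44, 68, 79, 145, 177] → cuts [50, 74, 85, 151, 183]
  CdoV (TCTT, off=3): starts [20, 23, 40, 115, 154, 167, 214] → cuts [23, 26, 43, 118, 157, 170, 217]
  UxaVI (TATTC, off=3): starts [1, 17, 33, 110, 121, 203, 211, 219] → cuts [4, 20, 36, 113, 124, 206, 214, 222]
  SqiX (TGGTTG, off=0): starts [130, 171] → cuts [130, 171]

Pooled cuts: [4, 11, 20, 23, 26, 30, 36, 43, 50, 53, 74, 85, 113, 118, 124, 130, 151, 157, 170, 171, 183, 198, 206, 214, 217, 222]

Fragments:
  [0,4): 4 bp
  [4,11): 7 bp
  [11,20): 9 bp
  [20,23): 3 bp
  [23,26): 3 bp
  [26,30): 4 bp
  [30,36): 6 bp
  [36,43): 7 bp
  [43,50): 7 bp
  [50,53): 3 bp
  [53,74): 21 bp
  [74,85): 11 bp
  [85,113): 28 bp
  [113,118): 5 bp
  [118,124): 6 bp
  [124,130): 6 bp
  [130,151): 21 bp
  [151,157): 6 bp
  [157,170): 13 bp
  [170,171): 1 bp
  [171,183): 12 bp
  [183,198): 15 bp
  [198,206): 8 bp
  [206,214): 8 bp
  [214,217): 3 bp
  [217,222): 5 bp
  [222,236): 14 bp

[1,3,3,3,3,4,4,5,5,6,6,6,6,7,7,7,8,8,9,11,12,13,14,15,21,21,28]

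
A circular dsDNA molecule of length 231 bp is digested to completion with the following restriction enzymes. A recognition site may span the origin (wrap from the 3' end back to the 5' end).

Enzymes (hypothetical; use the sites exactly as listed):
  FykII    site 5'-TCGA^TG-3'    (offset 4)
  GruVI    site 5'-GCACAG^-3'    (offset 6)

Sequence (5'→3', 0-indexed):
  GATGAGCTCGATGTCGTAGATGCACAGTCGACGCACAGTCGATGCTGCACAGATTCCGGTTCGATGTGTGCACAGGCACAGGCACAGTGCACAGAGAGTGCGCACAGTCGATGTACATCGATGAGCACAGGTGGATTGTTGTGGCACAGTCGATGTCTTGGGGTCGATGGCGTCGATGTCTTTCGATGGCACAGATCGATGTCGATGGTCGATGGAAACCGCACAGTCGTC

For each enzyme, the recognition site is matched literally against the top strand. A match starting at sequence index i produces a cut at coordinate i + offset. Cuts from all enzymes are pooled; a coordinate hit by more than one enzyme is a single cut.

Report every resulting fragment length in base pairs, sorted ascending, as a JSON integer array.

Per-enzyme occurrences:
  FykII (TCGATG, off=4): starts [7, 38, 60, 107, 117, 149, 163, 172, 182, 195, 201, 208, 229] → cuts [2, 11, 42, 64, 111, 121, 153, 167, 176, 186, 199, 205, 212]
  GruVI (GCACAG, off=6): starts [21, 32, 46, 69, 75, 81, 88, 101, 124, 143, 188, 220] → cuts [27, 38, 52, 75, 81, 87, 94, 107, 130, 149, 194, 226]

All cut coordinates (distinct, sorted): [2, 11, 27, 38, 42, 52, 64, 75, 81, 87, 94, 107, 111, 121, 130, 149, 153, 167, 176, 186, 194, 199, 205, 212, 226]

Fragments:
  2→11: 9 bp
  11→27: 16 bp
  27→38: 11 bp
  38→42: 4 bp
  42→52: 10 bp
  52→64: 12 bp
  64→75: 11 bp
  75→81: 6 bp
  81→87: 6 bp
  87→94: 7 bp
  94→107: 13 bp
  107→111: 4 bp
  111→121: 10 bp
  121→130: 9 bp
  130→149: 19 bp
  149→153: 4 bp
  153→167: 14 bp
  167→176: 9 bp
  176→186: 10 bp
  186→194: 8 bp
  194→199: 5 bp
  199→205: 6 bp
  205→212: 7 bp
  212→226: 14 bp
  226→2 (wrap): 231-226+2 = 7 bp

[4,4,4,5,6,6,6,7,7,7,8,9,9,9,10,10,10,11,11,12,13,14,14,16,19]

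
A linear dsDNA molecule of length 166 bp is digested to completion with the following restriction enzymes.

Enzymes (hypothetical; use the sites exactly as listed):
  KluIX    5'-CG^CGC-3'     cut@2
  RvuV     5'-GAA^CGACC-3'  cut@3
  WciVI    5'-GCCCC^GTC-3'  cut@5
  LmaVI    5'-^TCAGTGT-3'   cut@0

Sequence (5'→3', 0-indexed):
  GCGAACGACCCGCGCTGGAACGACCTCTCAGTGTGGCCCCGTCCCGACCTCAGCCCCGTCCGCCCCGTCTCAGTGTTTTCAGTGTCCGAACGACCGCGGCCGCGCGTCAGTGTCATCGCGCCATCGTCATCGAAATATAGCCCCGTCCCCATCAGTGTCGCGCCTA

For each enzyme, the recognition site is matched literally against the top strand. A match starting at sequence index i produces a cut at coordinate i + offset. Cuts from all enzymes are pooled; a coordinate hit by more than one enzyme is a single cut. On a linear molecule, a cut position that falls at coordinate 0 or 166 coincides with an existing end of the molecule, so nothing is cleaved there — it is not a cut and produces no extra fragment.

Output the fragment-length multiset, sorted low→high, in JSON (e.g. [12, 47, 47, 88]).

Site scan:
  KluIX CGCGC/2: at [10, 100, 116, 158] ⇒ [12, 102, 118, 160]
  RvuV GAACGACC/3: at [2, 17, 87] ⇒ [5, 20, 90]
  WciVI GCCCCGTC/5: at [35, 52, 61, 139] ⇒ [40, 57, 66, 144]
  LmaVI TCAGTGT/0: at [27, 69, 78, 106, 151] ⇒ [27, 69, 78, 106, 151]

All cut coordinates (distinct, sorted): [5, 12, 20, 27, 40, 57, 66, 69, 78, 90, 102, 106, 118, 144, 151, 160]

Fragment lengths:
  [0,5): 5 bp
  [5,12): 7 bp
  [12,20): 8 bp
  [20,27): 7 bp
  [27,40): 13 bp
  [40,57): 17 bp
  [57,66): 9 bp
  [66,69): 3 bp
  [69,78): 9 bp
  [78,90): 12 bp
  [90,102): 12 bp
  [102,106): 4 bp
  [106,118): 12 bp
  [118,144): 26 bp
  [144,151): 7 bp
  [151,160): 9 bp
  [160,166): 6 bp

[3,4,5,6,7,7,7,8,9,9,9,12,12,12,13,17,26]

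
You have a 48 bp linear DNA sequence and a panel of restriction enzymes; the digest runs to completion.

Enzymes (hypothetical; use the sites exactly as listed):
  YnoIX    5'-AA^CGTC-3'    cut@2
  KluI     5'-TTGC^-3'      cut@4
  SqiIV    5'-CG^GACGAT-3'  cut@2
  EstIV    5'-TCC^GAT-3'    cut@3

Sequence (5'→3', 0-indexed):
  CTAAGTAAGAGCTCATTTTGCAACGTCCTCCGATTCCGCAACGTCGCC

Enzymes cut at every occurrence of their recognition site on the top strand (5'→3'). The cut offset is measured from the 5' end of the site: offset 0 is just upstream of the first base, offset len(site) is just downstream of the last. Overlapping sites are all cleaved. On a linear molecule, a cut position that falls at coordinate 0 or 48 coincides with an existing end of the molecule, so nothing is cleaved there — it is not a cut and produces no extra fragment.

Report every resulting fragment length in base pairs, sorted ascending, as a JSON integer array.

[2,7,8,10,21]

Per-enzyme occurrences:
  YnoIX (AACGTC, off=2): starts [21, 39] → cuts [23, 41]
  KluI (TTGC, off=4): starts [17] → cuts [21]
  SqiIV (CGGACGAT, off=2): no sites
  EstIV (TCCGAT, off=3): starts [28] → cuts [31]

Pooled cuts: [21, 23, 31, 41]

Fragments:
  [0,21): 21 bp
  [21,23): 2 bp
  [23,31): 8 bp
  [31,41): 10 bp
  [41,48): 7 bp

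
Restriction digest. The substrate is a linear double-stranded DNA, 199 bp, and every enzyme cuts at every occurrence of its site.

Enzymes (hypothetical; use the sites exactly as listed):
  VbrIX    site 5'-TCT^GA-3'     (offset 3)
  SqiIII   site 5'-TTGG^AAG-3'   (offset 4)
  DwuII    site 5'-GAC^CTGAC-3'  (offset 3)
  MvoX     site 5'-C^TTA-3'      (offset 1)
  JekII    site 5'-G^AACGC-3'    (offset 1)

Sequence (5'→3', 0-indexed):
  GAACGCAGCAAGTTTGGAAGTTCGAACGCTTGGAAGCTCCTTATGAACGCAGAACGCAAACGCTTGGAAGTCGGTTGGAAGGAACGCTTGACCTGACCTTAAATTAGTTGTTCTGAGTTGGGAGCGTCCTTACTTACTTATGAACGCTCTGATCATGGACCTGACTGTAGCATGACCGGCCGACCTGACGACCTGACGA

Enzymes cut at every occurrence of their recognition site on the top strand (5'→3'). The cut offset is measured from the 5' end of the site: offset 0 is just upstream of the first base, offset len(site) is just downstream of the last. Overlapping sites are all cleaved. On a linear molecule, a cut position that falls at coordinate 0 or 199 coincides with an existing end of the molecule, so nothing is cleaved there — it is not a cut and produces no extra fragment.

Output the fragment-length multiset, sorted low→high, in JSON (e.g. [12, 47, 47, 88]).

Per-enzyme occurrences:
  VbrIX TCTGA/3: at [111, 147] ⇒ [114, 150]
  SqiIII TTGGAAG/4: at [13, 29, 63, 74] ⇒ [17, 33, 67, 78]
  DwuII GACCTGAC/3: at [89, 157, 181, 189] ⇒ [92, 160, 184, 192]
  MvoX CTTA/1: at [39, 97, 128, 132, 136] ⇒ [40, 98, 129, 133, 137]
  JekII GAACGC/1: at [0, 23, 44, 51, 81, 141] ⇒ [1, 24, 45, 52, 82, 142]

All cut coordinates (distinct, sorted): [1, 17, 24, 33, 40, 45, 52, 67, 78, 82, 92, 98, 114, 129, 133, 137, 142, 150, 160, 184, 192]

Fragment lengths:
  [0,1): 1 bp
  [1,17): 16 bp
  [17,24): 7 bp
  [24,33): 9 bp
  [33,40): 7 bp
  [40,45): 5 bp
  [45,52): 7 bp
  [52,67): 15 bp
  [67,78): 11 bp
  [78,82): 4 bp
  [82,92): 10 bp
  [92,98): 6 bp
  [98,114): 16 bp
  [114,129): 15 bp
  [129,133): 4 bp
  [133,137): 4 bp
  [137,142): 5 bp
  [142,150): 8 bp
  [150,160): 10 bp
  [160,184): 24 bp
  [184,192): 8 bp
  [192,199): 7 bp

[1,4,4,4,5,5,6,7,7,7,7,8,8,9,10,10,11,15,15,16,16,24]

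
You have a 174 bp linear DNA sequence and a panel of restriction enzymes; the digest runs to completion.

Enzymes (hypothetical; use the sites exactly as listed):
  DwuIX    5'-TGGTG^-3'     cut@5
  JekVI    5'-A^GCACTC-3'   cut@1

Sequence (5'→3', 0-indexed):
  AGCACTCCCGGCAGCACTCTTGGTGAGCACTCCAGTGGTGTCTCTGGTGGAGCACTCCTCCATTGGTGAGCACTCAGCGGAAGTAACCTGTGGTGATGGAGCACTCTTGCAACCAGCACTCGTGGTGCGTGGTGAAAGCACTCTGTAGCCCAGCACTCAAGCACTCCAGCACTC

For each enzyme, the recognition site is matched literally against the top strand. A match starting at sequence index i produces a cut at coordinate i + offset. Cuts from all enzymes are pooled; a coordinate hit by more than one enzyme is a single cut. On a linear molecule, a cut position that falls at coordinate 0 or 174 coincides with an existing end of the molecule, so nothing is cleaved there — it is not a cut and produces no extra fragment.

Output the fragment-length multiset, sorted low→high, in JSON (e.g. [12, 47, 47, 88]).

Site scan:
  DwuIX TGGTG/5: at [20, 35, 44, 63, 90, 122, 129] ⇒ [25, 40, 49, 68, 95, 127, 134]
  JekVI AGCACTC/1: at [0, 12, 25, 50, 68, 99, 114, 136, 151, 159, 167] ⇒ [1, 13, 26, 51, 69, 100, 115, 137, 152, 160, 168]

All cut coordinates (distinct, sorted): [1, 13, 25, 26, 40, 49, 51, 68, 69, 95, 100, 115, 127, 134, 137, 152, 160, 168]

Fragment lengths:
  [0,1): 1 bp
  [1,13): 12 bp
  [13,25): 12 bp
  [25,26): 1 bp
  [26,40): 14 bp
  [40,49): 9 bp
  [49,51): 2 bp
  [51,68): 17 bp
  [68,69): 1 bp
  [69,95): 26 bp
  [95,100): 5 bp
  [100,115): 15 bp
  [115,127): 12 bp
  [127,134): 7 bp
  [134,137): 3 bp
  [137,152): 15 bp
  [152,160): 8 bp
  [160,168): 8 bp
  [168,174): 6 bp

[1,1,1,2,3,5,6,7,8,8,9,12,12,12,14,15,15,17,26]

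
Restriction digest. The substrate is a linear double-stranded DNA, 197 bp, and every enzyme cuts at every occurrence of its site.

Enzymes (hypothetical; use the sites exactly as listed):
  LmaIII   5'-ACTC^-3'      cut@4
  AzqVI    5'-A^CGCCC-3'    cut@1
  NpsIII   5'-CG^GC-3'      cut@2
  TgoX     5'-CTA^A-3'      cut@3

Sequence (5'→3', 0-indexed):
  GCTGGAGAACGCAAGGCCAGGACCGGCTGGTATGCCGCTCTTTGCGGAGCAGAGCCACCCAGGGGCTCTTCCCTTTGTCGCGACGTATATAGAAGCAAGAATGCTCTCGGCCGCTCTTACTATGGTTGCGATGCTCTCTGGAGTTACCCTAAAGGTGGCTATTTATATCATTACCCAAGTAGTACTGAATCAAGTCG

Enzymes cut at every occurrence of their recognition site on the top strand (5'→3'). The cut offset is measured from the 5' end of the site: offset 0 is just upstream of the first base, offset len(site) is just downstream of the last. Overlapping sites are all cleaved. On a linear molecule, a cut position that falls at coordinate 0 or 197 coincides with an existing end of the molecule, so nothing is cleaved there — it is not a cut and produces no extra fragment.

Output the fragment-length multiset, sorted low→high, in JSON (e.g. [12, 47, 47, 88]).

Site scan:
  LmaIII (ACTC, off=4): no sites
  AzqVI (ACGCCC, off=1): no sites
  NpsIII (CGGC, off=2): starts [23, 107] → cuts [25, 109]
  TgoX (CTAA, off=3): starts [148] → cuts [151]

Pooled cuts: [25, 109, 151]

Fragment lengths:
  [0,25): 25 bp
  [25,109): 84 bp
  [109,151): 42 bp
  [151,197): 46 bp

[25,42,46,84]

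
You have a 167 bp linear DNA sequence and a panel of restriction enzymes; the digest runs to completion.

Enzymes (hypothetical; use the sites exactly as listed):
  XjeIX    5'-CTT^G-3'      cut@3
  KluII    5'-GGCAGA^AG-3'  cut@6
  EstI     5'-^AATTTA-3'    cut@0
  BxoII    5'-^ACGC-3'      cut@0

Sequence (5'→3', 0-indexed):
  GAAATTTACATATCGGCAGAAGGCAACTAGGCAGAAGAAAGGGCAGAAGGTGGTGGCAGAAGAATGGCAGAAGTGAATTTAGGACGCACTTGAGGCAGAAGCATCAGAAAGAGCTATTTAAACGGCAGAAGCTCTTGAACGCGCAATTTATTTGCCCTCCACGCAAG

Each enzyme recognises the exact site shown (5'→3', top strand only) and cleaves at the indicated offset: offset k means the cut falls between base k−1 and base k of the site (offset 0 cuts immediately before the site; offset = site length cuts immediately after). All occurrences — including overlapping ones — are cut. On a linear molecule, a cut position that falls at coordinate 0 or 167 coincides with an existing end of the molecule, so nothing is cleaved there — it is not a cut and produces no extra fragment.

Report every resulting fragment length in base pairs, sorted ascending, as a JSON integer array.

[2,2,4,6,7,7,8,8,8,11,12,13,15,16,18,30]

Site scan:
  XjeIX (CTTG, off=3): starts [88, 133] → cuts [91, 136]
  KluII (GGCAGAAG, off=6): starts [14, 29, 41, 54, 65, 93, 123] → cuts [20, 35, 47, 60, 71, 99, 129]
  EstI (AATTTA, off=0): starts [2, 75, 144] → cuts [2, 75, 144]
  BxoII (ACGC, off=0): starts [83, 138, 160] → cuts [83, 138, 160]

All cut coordinates (distinct, sorted): [2, 20, 35, 47, 60, 71, 75, 83, 91, 99, 129, 136, 138, 144, 160]

Fragment lengths:
  [0,2): 2 bp
  [2,20): 18 bp
  [20,35): 15 bp
  [35,47): 12 bp
  [47,60): 13 bp
  [60,71): 11 bp
  [71,75): 4 bp
  [75,83): 8 bp
  [83,91): 8 bp
  [91,99): 8 bp
  [99,129): 30 bp
  [129,136): 7 bp
  [136,138): 2 bp
  [138,144): 6 bp
  [144,160): 16 bp
  [160,167): 7 bp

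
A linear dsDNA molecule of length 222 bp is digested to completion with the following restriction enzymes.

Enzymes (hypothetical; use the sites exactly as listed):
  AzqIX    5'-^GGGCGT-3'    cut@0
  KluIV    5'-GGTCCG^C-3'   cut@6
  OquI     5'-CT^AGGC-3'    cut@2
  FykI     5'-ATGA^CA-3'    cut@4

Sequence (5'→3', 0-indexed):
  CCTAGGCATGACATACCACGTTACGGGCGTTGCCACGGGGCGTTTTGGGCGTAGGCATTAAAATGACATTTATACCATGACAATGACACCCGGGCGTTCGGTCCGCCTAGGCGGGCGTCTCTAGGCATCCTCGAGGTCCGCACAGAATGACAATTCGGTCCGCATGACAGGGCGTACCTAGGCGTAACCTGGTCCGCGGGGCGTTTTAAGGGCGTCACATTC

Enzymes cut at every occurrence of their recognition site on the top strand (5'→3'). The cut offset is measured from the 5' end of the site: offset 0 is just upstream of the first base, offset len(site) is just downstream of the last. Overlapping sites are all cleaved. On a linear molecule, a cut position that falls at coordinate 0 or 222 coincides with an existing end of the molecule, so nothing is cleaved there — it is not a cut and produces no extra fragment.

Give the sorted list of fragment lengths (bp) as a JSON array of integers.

[2,2,3,3,4,5,5,6,8,9,10,10,10,11,12,13,13,13,14,14,17,18,20]

Per-enzyme occurrences:
  AzqIX GGGCGT/0: at [24, 37, 46, 91, 112, 169, 198, 209] ⇒ [24, 37, 46, 91, 112, 169, 198, 209]
  KluIV GGTCCGC/6: at [99, 134, 156, 190] ⇒ [105, 140, 162, 196]
  OquI CTAGGC/2: at [1, 106, 120, 177] ⇒ [3, 108, 122, 179]
  FykI ATGACA/4: at [7, 62, 76, 82, 146, 163] ⇒ [11, 66, 80, 86, 150, 167]

Pooled cuts: [3, 11, 24, 37, 46, 66, 80, 86, 91, 105, 108, 112, 122, 140, 150, 162, 167, 169, 179, 196, 198, 209]

Fragments:
  [0,3): 3 bp
  [3,11): 8 bp
  [11,24): 13 bp
  [24,37): 13 bp
  [37,46): 9 bp
  [46,66): 20 bp
  [66,80): 14 bp
  [80,86): 6 bp
  [86,91): 5 bp
  [91,105): 14 bp
  [105,108): 3 bp
  [108,112): 4 bp
  [112,122): 10 bp
  [122,140): 18 bp
  [140,150): 10 bp
  [150,162): 12 bp
  [162,167): 5 bp
  [167,169): 2 bp
  [169,179): 10 bp
  [179,196): 17 bp
  [196,198): 2 bp
  [198,209): 11 bp
  [209,222): 13 bp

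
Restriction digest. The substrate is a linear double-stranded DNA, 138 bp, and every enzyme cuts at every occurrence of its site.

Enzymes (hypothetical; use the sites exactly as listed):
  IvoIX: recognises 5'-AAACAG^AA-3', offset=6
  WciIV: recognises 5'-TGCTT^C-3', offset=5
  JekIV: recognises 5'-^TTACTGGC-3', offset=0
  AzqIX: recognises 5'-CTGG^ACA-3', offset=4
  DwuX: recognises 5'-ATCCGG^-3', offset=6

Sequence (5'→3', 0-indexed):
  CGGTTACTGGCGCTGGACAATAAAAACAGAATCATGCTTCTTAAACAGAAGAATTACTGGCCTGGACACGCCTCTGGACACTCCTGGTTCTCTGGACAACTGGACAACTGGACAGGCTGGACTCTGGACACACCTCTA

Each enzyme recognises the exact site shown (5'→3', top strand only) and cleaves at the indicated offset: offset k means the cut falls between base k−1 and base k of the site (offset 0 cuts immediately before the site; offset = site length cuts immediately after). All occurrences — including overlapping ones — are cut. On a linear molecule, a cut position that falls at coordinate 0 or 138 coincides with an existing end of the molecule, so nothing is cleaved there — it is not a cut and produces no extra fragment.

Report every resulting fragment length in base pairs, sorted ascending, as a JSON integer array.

Per-enzyme occurrences:
  IvoIX AAACAGAA/6: at [23, 42] ⇒ [29, 48]
  WciIV TGCTTC/5: at [34] ⇒ [39]
  JekIV TTACTGGC/0: at [3, 53] ⇒ [3, 53]
  AzqIX CTGGACA/4: at [12, 61, 73, 91, 99, 107, 123] ⇒ [16, 65, 77, 95, 103, 111, 127]
  DwuX (ATCCGG, off=6): no sites

Pooled cuts: [3, 16, 29, 39, 48, 53, 65, 77, 95, 103, 111, 127]

Fragments:
  [0,3): 3 bp
  [3,16): 13 bp
  [16,29): 13 bp
  [29,39): 10 bp
  [39,48): 9 bp
  [48,53): 5 bp
  [53,65): 12 bp
  [65,77): 12 bp
  [77,95): 18 bp
  [95,103): 8 bp
  [103,111): 8 bp
  [111,127): 16 bp
  [127,138): 11 bp

[3,5,8,8,9,10,11,12,12,13,13,16,18]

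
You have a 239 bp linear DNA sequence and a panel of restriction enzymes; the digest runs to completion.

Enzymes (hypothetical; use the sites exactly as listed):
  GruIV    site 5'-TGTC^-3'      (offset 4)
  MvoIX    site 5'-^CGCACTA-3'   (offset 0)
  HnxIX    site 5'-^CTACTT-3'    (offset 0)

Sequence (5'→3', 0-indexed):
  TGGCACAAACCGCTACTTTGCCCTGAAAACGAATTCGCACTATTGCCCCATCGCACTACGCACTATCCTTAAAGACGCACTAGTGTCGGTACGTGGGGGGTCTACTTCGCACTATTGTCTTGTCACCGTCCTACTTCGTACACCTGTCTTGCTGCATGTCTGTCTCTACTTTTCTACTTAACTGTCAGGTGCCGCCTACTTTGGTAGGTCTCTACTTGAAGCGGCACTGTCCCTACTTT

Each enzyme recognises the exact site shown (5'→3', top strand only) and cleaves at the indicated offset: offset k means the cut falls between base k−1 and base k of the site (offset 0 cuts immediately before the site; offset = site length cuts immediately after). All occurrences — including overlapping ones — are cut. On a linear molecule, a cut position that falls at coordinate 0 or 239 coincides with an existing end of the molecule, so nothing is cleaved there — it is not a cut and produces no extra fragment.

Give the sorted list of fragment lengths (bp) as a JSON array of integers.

[1,1,4,5,6,6,7,7,8,9,12,12,12,12,13,14,16,16,17,18,20,23]

Scan for sites:
  GruIV TGTC/4: at [83, 115, 120, 144, 156, 160, 182, 227] ⇒ [87, 119, 124, 148, 160, 164, 186, 231]
  MvoIX CGCACTA/0: at [35, 51, 58, 75, 107] ⇒ [35, 51, 58, 75, 107]
  HnxIX CTACTT/0: at [12, 101, 130, 165, 173, 195, 211, 232] ⇒ [12, 101, 130, 165, 173, 195, 211, 232]

Pooled cuts: [12, 35, 51, 58, 75, 87, 101, 107, 119, 124, 130, 148, 160, 164, 165, 173, 186, 195, 211, 231, 232]

Fragment lengths:
  [0,12): 12 bp
  [12,35): 23 bp
  [35,51): 16 bp
  [51,58): 7 bp
  [58,75): 17 bp
  [75,87): 12 bp
  [87,101): 14 bp
  [101,107): 6 bp
  [107,119): 12 bp
  [119,124): 5 bp
  [124,130): 6 bp
  [130,148): 18 bp
  [148,160): 12 bp
  [160,164): 4 bp
  [164,165): 1 bp
  [165,173): 8 bp
  [173,186): 13 bp
  [186,195): 9 bp
  [195,211): 16 bp
  [211,231): 20 bp
  [231,232): 1 bp
  [232,239): 7 bp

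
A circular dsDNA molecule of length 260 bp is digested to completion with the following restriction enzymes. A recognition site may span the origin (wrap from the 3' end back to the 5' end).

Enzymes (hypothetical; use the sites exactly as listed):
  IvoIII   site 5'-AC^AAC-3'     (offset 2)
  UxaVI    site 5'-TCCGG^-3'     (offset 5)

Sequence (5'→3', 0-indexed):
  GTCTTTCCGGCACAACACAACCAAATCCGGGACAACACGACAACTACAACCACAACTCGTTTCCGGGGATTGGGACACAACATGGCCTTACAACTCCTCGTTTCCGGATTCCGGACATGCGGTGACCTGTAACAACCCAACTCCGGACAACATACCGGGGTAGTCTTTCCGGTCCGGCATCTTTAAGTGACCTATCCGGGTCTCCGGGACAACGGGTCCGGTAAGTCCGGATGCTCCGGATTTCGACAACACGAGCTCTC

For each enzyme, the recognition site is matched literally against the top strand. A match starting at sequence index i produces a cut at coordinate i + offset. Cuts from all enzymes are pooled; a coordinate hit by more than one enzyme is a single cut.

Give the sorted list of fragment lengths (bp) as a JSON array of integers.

Site scan:
  IvoIII ACAAC/2: at [11, 16, 31, 39, 45, 51, 76, 89, 131, 146, 208, 245] ⇒ [13, 18, 33, 41, 47, 53, 78, 91, 133, 148, 210, 247]
  UxaVI TCCGG/5: at [5, 25, 61, 102, 109, 141, 167, 172, 194, 202, 216, 225, 234] ⇒ [10, 30, 66, 107, 114, 146, 172, 177, 199, 207, 221, 230, 239]

All cut coordinates (distinct, sorted): [10, 13, 18, 30, 33, 41, 47, 53, 66, 78, 91, 107, 114, 133, 146, 148, 172, 177, 199, 207, 210, 221, 230, 239, 247]

Fragments:
  10→13: 3 bp
  13→18: 5 bp
  18→30: 12 bp
  30→33: 3 bp
  33→41: 8 bp
  41→47: 6 bp
  47→53: 6 bp
  53→66: 13 bp
  66→78: 12 bp
  78→91: 13 bp
  91→107: 16 bp
  107→114: 7 bp
  114→133: 19 bp
  133→146: 13 bp
  146→148: 2 bp
  148→172: 24 bp
  172→177: 5 bp
  177→199: 22 bp
  199→207: 8 bp
  207→210: 3 bp
  210→221: 11 bp
  221→230: 9 bp
  230→239: 9 bp
  239→247: 8 bp
  247→10 (wrap): 260-247+10 = 23 bp

[2,3,3,3,5,5,6,6,7,8,8,8,9,9,11,12,12,13,13,13,16,19,22,23,24]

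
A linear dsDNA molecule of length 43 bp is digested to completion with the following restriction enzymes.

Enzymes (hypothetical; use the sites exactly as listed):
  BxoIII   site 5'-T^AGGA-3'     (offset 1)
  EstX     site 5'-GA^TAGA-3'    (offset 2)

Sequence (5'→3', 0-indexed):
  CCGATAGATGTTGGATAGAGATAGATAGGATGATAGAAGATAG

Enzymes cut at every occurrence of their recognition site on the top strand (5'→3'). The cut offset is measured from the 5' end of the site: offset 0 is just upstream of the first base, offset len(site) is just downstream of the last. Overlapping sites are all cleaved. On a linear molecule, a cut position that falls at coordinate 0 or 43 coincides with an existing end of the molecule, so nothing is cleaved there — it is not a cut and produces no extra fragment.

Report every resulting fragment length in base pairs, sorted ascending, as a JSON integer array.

[4,5,6,7,10,11]

Per-enzyme occurrences:
  BxoIII (TAGGA, off=1): starts [25] → cuts [26]
  EstX (GATAGA, off=2): starts [2, 13, 19, 31] → cuts [4, 15, 21, 33]

Pooled cuts: [4, 15, 21, 26, 33]

Fragment lengths:
  [0,4): 4 bp
  [4,15): 11 bp
  [15,21): 6 bp
  [21,26): 5 bp
  [26,33): 7 bp
  [33,43): 10 bp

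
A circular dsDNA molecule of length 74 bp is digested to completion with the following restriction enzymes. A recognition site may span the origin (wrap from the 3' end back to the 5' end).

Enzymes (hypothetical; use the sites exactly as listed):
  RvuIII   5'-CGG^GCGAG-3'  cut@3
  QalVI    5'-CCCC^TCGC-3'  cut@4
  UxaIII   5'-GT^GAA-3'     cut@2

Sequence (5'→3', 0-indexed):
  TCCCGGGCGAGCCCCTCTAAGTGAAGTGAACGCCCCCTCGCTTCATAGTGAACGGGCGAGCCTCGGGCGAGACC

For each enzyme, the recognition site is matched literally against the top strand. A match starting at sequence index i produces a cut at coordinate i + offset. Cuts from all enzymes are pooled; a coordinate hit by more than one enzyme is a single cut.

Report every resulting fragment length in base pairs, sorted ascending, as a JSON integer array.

[5,6,10,11,12,14,16]

Site scan:
  RvuIII CGGGCGAG/3: at [3, 52, 63] ⇒ [6, 55, 66]
  QalVI CCCCTCGC/4: at [33] ⇒ [37]
  UxaIII GTGAA/2: at [20, 25, 47] ⇒ [22, 27, 49]

All cut coordinates (distinct, sorted): [6, 22, 27, 37, 49, 55, 66]

Fragment lengths:
  6→22: 16 bp
  22→27: 5 bp
  27→37: 10 bp
  37→49: 12 bp
  49→55: 6 bp
  55→66: 11 bp
  66→6 (wrap): 74-66+6 = 14 bp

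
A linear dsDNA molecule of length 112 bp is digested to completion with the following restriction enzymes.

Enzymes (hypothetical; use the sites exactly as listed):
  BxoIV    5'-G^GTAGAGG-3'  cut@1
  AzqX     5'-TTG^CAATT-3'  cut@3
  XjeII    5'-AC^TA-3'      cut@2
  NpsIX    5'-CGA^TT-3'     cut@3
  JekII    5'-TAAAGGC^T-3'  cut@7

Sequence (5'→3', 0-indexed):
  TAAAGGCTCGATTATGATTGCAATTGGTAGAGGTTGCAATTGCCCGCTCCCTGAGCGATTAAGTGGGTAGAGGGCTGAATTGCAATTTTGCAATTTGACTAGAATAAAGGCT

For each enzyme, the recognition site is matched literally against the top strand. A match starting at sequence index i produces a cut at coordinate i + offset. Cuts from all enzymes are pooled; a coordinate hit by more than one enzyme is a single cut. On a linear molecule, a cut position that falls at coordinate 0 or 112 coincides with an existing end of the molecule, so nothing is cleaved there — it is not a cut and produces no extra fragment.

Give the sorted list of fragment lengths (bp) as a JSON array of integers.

Per-enzyme occurrences:
  BxoIV (GGTAGAGG, off=1): starts [25, 65] → cuts [26, 66]
  AzqX (TTGCAATT, off=3): starts [17, 33, 79, 87] → cuts [20, 36, 82, 90]
  XjeII (ACTA, off=2): starts [97] → cuts [99]
  NpsIX (CGATT, off=3): starts [8, 55] → cuts [11, 58]
  JekII (TAAAGGCT, off=7): starts [0, 104] → cuts [7, 111]

All cut coordinates (distinct, sorted): [7, 11, 20, 26, 36, 58, 66, 82, 90, 99, 111]

Fragment lengths:
  [0,7): 7 bp
  [7,11): 4 bp
  [11,20): 9 bp
  [20,26): 6 bp
  [26,36): 10 bp
  [36,58): 22 bp
  [58,66): 8 bp
  [66,82): 16 bp
  [82,90): 8 bp
  [90,99): 9 bp
  [99,111): 12 bp
  [111,112): 1 bp

[1,4,6,7,8,8,9,9,10,12,16,22]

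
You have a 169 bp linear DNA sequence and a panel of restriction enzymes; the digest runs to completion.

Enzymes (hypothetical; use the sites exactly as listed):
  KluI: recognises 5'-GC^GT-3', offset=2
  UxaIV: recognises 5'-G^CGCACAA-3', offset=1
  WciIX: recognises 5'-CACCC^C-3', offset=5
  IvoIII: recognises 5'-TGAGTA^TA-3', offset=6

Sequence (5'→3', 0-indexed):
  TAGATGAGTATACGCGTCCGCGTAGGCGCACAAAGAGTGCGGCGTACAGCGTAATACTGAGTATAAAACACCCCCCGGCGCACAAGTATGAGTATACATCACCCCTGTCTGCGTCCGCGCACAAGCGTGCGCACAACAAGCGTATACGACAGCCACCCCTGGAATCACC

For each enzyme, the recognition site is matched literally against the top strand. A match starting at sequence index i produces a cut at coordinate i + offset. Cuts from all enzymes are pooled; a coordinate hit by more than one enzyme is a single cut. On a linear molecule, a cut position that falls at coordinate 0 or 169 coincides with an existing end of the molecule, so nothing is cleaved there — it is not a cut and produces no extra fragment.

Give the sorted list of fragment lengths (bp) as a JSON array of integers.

[3,5,5,5,5,6,7,8,9,10,10,10,11,12,13,16,17,17]

Scan for sites:
  KluI GCGT/2: at [13, 19, 41, 48, 110, 124, 139] ⇒ [15, 21, 43, 50, 112, 126, 141]
  UxaIV GCGCACAA/1: at [25, 77, 116, 128] ⇒ [26, 78, 117, 129]
  WciIX CACCCC/5: at [68, 99, 153] ⇒ [73, 104, 158]
  IvoIII TGAGTATA/6: at [4, 57, 88] ⇒ [10, 63, 94]

Pooled cuts: [10, 15, 21, 26, 43, 50, 63, 73, 78, 94, 104, 112, 117, 126, 129, 141, 158]

Fragment lengths:
  [0,10): 10 bp
  [10,15): 5 bp
  [15,21): 6 bp
  [21,26): 5 bp
  [26,43): 17 bp
  [43,50): 7 bp
  [50,63): 13 bp
  [63,73): 10 bp
  [73,78): 5 bp
  [78,94): 16 bp
  [94,104): 10 bp
  [104,112): 8 bp
  [112,117): 5 bp
  [117,126): 9 bp
  [126,129): 3 bp
  [129,141): 12 bp
  [141,158): 17 bp
  [158,169): 11 bp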